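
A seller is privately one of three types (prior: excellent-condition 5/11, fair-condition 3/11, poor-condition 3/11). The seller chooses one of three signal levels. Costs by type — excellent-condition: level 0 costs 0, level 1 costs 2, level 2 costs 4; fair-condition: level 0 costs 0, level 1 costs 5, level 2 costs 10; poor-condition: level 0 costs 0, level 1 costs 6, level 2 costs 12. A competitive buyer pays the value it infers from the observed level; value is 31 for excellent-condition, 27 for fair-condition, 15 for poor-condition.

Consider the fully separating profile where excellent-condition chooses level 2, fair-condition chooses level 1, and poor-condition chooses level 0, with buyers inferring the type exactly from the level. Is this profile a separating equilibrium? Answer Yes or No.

Separating prices: level 2 → 31, level 1 → 27, level 0 → 15.
excellent-condition (assigned level 2): level 0: 15 − 0 = 15; level 1: 27 − 2 = 25; level 2: 31 − 4 = 27. excellent-condition stays.
fair-condition (assigned level 1): level 0: 15 − 0 = 15; level 1: 27 − 5 = 22; level 2: 31 − 10 = 21. fair-condition stays.
poor-condition (assigned level 0): level 0: 15 − 0 = 15; level 1: 27 − 6 = 21; level 2: 31 − 12 = 19. poor-condition prefers level 1.
At least one type deviates; the separating profile fails.

No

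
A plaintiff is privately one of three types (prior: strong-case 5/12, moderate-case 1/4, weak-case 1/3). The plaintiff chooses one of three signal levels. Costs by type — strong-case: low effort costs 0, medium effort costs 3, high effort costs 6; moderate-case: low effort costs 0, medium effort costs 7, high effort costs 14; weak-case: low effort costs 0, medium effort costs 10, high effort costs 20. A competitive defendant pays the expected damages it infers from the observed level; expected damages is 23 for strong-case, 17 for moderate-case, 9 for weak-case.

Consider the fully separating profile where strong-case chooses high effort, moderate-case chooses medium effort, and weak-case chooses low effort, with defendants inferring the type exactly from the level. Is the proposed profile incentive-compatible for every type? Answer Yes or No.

Separating settlements: high effort → 23, medium effort → 17, low effort → 9.
strong-case (assigned high effort): low effort: 9 − 0 = 9; medium effort: 17 − 3 = 14; high effort: 23 − 6 = 17. strong-case stays.
moderate-case (assigned medium effort): low effort: 9 − 0 = 9; medium effort: 17 − 7 = 10; high effort: 23 − 14 = 9. moderate-case stays.
weak-case (assigned low effort): low effort: 9 − 0 = 9; medium effort: 17 − 10 = 7; high effort: 23 − 20 = 3. weak-case stays.
Every type prefers its assigned level; separation holds.

Yes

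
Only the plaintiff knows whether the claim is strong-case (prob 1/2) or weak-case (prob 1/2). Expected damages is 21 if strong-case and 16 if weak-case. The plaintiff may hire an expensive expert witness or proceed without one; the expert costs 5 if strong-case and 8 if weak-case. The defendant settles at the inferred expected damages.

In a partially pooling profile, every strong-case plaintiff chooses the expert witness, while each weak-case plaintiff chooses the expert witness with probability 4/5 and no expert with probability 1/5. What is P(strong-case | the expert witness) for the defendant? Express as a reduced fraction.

P(the expert witness) = (1/2)·1 + (1/2)·(4/5) = 9/10.
By Bayes' rule, P(strong-case | the expert witness) = (1/2) / (9/10) = 5/9.

5/9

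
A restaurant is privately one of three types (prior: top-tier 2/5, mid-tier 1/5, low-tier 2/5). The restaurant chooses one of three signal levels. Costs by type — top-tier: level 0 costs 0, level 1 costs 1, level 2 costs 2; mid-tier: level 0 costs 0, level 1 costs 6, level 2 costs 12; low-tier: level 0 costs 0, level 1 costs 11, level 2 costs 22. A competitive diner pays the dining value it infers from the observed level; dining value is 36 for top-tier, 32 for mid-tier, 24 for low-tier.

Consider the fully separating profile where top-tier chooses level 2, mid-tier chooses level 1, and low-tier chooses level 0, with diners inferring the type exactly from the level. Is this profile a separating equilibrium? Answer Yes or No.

Separating price premiums: level 2 → 36, level 1 → 32, level 0 → 24.
top-tier (assigned level 2): level 0: 24 − 0 = 24; level 1: 32 − 1 = 31; level 2: 36 − 2 = 34. top-tier stays.
mid-tier (assigned level 1): level 0: 24 − 0 = 24; level 1: 32 − 6 = 26; level 2: 36 − 12 = 24. mid-tier stays.
low-tier (assigned level 0): level 0: 24 − 0 = 24; level 1: 32 − 11 = 21; level 2: 36 − 22 = 14. low-tier stays.
Every type prefers its assigned level; separation holds.

Yes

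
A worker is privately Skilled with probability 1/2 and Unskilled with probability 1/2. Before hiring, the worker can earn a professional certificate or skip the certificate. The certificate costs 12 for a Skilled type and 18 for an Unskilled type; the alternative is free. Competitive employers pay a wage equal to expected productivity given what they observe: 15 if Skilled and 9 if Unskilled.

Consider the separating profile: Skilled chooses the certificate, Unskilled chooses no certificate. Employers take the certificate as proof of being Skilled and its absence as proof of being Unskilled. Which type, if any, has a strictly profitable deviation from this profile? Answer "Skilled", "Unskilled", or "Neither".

Skilled

The certificate pays 15; no certificate pays 9.
Skilled: assigned the certificate, nets 15 − 12 = 3; deviating to no certificate nets 9.
Unskilled: assigned no certificate, nets 9; deviating to the certificate nets 15 − 18 = -3.
The Skilled type gains 6 by deviating.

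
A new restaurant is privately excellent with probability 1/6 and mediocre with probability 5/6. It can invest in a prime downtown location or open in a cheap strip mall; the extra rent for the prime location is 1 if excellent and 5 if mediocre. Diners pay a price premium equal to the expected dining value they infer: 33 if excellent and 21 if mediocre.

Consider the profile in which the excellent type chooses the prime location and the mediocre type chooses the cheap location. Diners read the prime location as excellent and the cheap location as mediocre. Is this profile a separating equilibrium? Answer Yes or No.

No

Under these beliefs, the prime location earns price premium 33 and the cheap location earns price premium 21.
excellent: the prime location nets 33 − 1 = 32; the cheap location nets 21. excellent prefers the prime location.
mediocre: the prime location nets 33 − 5 = 28; the cheap location nets 21. mediocre would deviate to the prime location.
mediocre has a profitable deviation, so the profile is not an equilibrium.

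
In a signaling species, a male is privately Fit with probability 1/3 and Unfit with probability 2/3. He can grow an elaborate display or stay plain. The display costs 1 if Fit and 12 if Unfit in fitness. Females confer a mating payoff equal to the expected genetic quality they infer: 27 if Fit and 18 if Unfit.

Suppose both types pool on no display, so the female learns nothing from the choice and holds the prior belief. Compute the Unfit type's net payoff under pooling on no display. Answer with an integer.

Pooled mating payoff = 1/3·27 + 2/3·18 = 21.
Unfit pays no cost for no display, so net payoff = 21.

21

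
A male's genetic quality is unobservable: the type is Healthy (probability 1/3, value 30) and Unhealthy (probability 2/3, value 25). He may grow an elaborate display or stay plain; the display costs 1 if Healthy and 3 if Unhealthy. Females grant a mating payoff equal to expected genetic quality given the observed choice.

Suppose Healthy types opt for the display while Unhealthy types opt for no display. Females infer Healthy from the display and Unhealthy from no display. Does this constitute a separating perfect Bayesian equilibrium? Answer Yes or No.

No

Under these beliefs, the display earns mating payoff 30 and no display earns mating payoff 25.
Healthy: the display nets 30 − 1 = 29; no display nets 25. Healthy prefers the display.
Unhealthy: the display nets 30 − 3 = 27; no display nets 25. Unhealthy would deviate to the display.
Unhealthy has a profitable deviation, so the profile is not an equilibrium.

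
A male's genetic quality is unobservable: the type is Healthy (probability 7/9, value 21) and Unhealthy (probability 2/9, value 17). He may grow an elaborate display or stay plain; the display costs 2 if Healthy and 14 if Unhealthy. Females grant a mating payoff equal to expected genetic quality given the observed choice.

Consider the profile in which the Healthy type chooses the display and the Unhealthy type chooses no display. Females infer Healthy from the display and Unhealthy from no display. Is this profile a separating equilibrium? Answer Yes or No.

Under these beliefs, the display earns mating payoff 21 and no display earns mating payoff 17.
Healthy: the display nets 21 − 2 = 19; no display nets 17. Healthy prefers the display.
Unhealthy: the display nets 21 − 14 = 7; no display nets 17. Unhealthy prefers no display.
Neither type deviates, so the separating profile is an equilibrium.

Yes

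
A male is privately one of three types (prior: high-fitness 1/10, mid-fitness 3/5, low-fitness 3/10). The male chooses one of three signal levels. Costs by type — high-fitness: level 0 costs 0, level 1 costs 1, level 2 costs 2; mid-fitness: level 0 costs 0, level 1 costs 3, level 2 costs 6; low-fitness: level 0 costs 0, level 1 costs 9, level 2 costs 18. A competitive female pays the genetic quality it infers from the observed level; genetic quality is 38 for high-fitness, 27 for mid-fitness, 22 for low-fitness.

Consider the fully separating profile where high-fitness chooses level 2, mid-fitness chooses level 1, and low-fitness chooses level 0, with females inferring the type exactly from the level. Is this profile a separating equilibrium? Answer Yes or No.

Separating mating payoffs: level 2 → 38, level 1 → 27, level 0 → 22.
high-fitness (assigned level 2): level 0: 22 − 0 = 22; level 1: 27 − 1 = 26; level 2: 38 − 2 = 36. high-fitness stays.
mid-fitness (assigned level 1): level 0: 22 − 0 = 22; level 1: 27 − 3 = 24; level 2: 38 − 6 = 32. mid-fitness prefers level 2.
low-fitness (assigned level 0): level 0: 22 − 0 = 22; level 1: 27 − 9 = 18; level 2: 38 − 18 = 20. low-fitness stays.
At least one type deviates; the separating profile fails.

No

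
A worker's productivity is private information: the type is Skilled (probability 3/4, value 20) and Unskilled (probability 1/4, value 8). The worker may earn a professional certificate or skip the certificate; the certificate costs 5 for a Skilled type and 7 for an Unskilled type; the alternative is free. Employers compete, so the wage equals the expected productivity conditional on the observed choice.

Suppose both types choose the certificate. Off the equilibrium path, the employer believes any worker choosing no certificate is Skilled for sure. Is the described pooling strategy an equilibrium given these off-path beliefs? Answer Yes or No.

On path, the employer holds the prior and pays 3/4·20 + 1/4·8 = 17. Off path (no certificate), believing Skilled, it pays 20.
Skilled: the certificate nets 17 − 5 = 12; no certificate nets 20. Skilled would deviate.
Unskilled: the certificate nets 17 − 7 = 10; no certificate nets 20. Unskilled would deviate.
A type deviates, so pooling fails.

No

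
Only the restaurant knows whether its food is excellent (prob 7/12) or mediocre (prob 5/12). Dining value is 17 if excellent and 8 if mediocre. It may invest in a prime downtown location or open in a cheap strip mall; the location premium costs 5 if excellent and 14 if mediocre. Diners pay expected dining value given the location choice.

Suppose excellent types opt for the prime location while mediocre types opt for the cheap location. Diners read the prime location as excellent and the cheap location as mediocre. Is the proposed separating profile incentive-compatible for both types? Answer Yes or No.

Under these beliefs, the prime location earns price premium 17 and the cheap location earns price premium 8.
excellent: the prime location nets 17 − 5 = 12; the cheap location nets 8. excellent prefers the prime location.
mediocre: the prime location nets 17 − 14 = 3; the cheap location nets 8. mediocre prefers the cheap location.
Neither type deviates, so the separating profile is an equilibrium.

Yes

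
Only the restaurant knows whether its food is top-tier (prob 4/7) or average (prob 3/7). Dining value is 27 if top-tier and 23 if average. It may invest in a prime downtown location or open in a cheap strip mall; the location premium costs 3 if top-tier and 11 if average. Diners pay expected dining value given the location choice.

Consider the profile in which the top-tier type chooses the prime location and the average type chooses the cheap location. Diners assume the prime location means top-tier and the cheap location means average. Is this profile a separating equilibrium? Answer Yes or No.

Yes

Under these beliefs, the prime location earns price premium 27 and the cheap location earns price premium 23.
top-tier: the prime location nets 27 − 3 = 24; the cheap location nets 23. top-tier prefers the prime location.
average: the prime location nets 27 − 11 = 16; the cheap location nets 23. average prefers the cheap location.
Neither type deviates, so the separating profile is an equilibrium.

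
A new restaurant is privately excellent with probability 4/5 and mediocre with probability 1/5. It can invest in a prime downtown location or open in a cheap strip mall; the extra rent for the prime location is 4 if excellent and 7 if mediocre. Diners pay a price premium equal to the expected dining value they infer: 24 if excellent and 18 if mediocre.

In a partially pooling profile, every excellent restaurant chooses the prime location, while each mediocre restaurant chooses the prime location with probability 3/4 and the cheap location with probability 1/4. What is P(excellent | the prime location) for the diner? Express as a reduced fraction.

16/19

P(the prime location) = (4/5)·1 + (1/5)·(3/4) = 19/20.
By Bayes' rule, P(excellent | the prime location) = (4/5) / (19/20) = 16/19.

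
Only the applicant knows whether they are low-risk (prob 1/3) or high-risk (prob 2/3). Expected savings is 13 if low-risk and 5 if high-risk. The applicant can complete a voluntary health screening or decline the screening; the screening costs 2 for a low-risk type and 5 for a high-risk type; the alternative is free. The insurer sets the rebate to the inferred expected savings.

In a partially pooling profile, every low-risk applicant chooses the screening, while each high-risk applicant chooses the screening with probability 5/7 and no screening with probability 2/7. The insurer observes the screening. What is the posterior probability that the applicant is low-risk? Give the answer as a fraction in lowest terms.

P(the screening) = (1/3)·1 + (2/3)·(5/7) = 17/21.
By Bayes' rule, P(low-risk | the screening) = (1/3) / (17/21) = 7/17.

7/17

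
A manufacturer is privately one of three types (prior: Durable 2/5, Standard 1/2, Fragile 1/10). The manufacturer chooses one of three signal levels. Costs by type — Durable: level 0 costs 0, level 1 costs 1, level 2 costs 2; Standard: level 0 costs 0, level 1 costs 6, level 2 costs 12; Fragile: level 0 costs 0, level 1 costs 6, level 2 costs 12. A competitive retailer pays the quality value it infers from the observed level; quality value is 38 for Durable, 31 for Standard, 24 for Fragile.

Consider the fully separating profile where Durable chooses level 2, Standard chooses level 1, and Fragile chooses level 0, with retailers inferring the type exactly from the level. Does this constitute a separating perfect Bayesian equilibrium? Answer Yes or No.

Separating prices: level 2 → 38, level 1 → 31, level 0 → 24.
Durable (assigned level 2): level 0: 24 − 0 = 24; level 1: 31 − 1 = 30; level 2: 38 − 2 = 36. Durable stays.
Standard (assigned level 1): level 0: 24 − 0 = 24; level 1: 31 − 6 = 25; level 2: 38 − 12 = 26. Standard prefers level 2.
Fragile (assigned level 0): level 0: 24 − 0 = 24; level 1: 31 − 6 = 25; level 2: 38 − 12 = 26. Fragile prefers level 2.
At least one type deviates; the separating profile fails.

No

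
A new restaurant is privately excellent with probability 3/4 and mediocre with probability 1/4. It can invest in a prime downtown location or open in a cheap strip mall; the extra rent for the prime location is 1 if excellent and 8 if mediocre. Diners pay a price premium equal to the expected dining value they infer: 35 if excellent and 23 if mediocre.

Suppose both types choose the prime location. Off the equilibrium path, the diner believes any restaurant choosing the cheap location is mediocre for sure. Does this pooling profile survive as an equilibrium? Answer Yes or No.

On path, the diner holds the prior and pays 3/4·35 + 1/4·23 = 32. Off path (the cheap location), believing mediocre, it pays 23.
excellent: the prime location nets 32 − 1 = 31; the cheap location nets 23. excellent stays.
mediocre: the prime location nets 32 − 8 = 24; the cheap location nets 23. mediocre stays.
No type deviates, so pooling is sustained.

Yes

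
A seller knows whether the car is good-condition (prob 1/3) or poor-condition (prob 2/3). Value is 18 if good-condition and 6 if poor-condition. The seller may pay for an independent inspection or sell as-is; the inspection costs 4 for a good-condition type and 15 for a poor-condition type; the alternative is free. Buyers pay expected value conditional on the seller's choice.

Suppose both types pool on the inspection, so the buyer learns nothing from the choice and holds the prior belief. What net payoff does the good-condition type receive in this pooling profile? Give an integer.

6

Pooled price = 1/3·18 + 2/3·6 = 10.
good-condition pays cost 4 for the inspection, so net payoff = 10 − 4 = 6.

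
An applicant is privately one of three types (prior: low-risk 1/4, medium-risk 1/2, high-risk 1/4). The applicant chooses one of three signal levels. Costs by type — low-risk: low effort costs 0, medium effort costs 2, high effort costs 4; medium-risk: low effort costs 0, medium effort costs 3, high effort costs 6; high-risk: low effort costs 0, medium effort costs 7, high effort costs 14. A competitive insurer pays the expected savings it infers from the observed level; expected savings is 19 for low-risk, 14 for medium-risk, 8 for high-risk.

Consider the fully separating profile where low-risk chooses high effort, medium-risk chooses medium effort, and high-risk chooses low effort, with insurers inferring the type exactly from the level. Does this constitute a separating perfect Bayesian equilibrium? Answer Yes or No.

Separating rebates: high effort → 19, medium effort → 14, low effort → 8.
low-risk (assigned high effort): low effort: 8 − 0 = 8; medium effort: 14 − 2 = 12; high effort: 19 − 4 = 15. low-risk stays.
medium-risk (assigned medium effort): low effort: 8 − 0 = 8; medium effort: 14 − 3 = 11; high effort: 19 − 6 = 13. medium-risk prefers high effort.
high-risk (assigned low effort): low effort: 8 − 0 = 8; medium effort: 14 − 7 = 7; high effort: 19 − 14 = 5. high-risk stays.
At least one type deviates; the separating profile fails.

No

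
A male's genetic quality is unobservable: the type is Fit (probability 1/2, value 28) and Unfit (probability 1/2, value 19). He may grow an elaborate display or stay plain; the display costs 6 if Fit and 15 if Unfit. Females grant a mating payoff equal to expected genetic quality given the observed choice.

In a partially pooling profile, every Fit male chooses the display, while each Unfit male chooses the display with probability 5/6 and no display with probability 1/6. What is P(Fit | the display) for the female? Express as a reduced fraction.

6/11

P(the display) = (1/2)·1 + (1/2)·(5/6) = 11/12.
By Bayes' rule, P(Fit | the display) = (1/2) / (11/12) = 6/11.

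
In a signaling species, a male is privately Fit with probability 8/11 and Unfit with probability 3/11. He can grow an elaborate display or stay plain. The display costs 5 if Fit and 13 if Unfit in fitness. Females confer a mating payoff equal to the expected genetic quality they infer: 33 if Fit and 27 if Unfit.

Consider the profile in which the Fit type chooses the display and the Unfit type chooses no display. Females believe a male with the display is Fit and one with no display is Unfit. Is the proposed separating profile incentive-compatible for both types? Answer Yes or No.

Under these beliefs, the display earns mating payoff 33 and no display earns mating payoff 27.
Fit: the display nets 33 − 5 = 28; no display nets 27. Fit prefers the display.
Unfit: the display nets 33 − 13 = 20; no display nets 27. Unfit prefers no display.
Neither type deviates, so the separating profile is an equilibrium.

Yes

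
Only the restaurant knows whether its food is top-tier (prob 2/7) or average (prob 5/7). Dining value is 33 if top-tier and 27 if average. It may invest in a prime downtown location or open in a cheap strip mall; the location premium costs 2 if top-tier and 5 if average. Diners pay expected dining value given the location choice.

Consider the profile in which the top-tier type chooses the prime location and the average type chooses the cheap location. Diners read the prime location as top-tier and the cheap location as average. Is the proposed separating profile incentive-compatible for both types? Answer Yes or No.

Under these beliefs, the prime location earns price premium 33 and the cheap location earns price premium 27.
top-tier: the prime location nets 33 − 2 = 31; the cheap location nets 27. top-tier prefers the prime location.
average: the prime location nets 33 − 5 = 28; the cheap location nets 27. average would deviate to the prime location.
average has a profitable deviation, so the profile is not an equilibrium.

No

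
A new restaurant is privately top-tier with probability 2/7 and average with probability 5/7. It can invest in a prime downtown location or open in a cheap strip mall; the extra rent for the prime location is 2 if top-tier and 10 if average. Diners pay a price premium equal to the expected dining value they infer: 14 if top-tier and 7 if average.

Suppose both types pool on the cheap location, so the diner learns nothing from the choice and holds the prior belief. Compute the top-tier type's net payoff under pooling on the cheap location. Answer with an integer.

9

Pooled price premium = 2/7·14 + 5/7·7 = 9.
top-tier pays no cost for the cheap location, so net payoff = 9.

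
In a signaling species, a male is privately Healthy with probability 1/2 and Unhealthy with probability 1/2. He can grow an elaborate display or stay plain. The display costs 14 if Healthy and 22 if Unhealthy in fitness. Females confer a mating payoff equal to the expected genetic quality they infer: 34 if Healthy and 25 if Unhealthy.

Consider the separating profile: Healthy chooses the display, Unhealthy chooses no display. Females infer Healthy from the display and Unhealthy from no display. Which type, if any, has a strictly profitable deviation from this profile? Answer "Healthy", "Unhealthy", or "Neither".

Healthy

The display pays 34; no display pays 25.
Healthy: assigned the display, nets 34 − 14 = 20; deviating to no display nets 25.
Unhealthy: assigned no display, nets 25; deviating to the display nets 34 − 22 = 12.
The Healthy type gains 5 by deviating.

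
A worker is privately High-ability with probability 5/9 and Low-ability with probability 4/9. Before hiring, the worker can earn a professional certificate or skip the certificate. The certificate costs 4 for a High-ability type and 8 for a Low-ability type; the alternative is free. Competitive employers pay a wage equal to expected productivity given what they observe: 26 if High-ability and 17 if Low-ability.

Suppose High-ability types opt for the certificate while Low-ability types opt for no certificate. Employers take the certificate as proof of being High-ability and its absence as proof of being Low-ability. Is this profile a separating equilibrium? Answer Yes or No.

Under these beliefs, the certificate earns wage 26 and no certificate earns wage 17.
High-ability: the certificate nets 26 − 4 = 22; no certificate nets 17. High-ability prefers the certificate.
Low-ability: the certificate nets 26 − 8 = 18; no certificate nets 17. Low-ability would deviate to the certificate.
Low-ability has a profitable deviation, so the profile is not an equilibrium.

No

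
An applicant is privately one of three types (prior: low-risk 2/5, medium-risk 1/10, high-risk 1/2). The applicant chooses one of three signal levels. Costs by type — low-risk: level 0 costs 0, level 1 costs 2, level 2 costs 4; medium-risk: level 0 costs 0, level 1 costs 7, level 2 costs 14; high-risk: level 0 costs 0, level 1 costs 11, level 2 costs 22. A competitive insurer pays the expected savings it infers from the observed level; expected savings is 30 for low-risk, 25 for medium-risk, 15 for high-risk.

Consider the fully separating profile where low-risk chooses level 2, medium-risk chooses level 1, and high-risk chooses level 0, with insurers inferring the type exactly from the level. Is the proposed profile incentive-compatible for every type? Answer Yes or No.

Separating rebates: level 2 → 30, level 1 → 25, level 0 → 15.
low-risk (assigned level 2): level 0: 15 − 0 = 15; level 1: 25 − 2 = 23; level 2: 30 − 4 = 26. low-risk stays.
medium-risk (assigned level 1): level 0: 15 − 0 = 15; level 1: 25 − 7 = 18; level 2: 30 − 14 = 16. medium-risk stays.
high-risk (assigned level 0): level 0: 15 − 0 = 15; level 1: 25 − 11 = 14; level 2: 30 − 22 = 8. high-risk stays.
Every type prefers its assigned level; separation holds.

Yes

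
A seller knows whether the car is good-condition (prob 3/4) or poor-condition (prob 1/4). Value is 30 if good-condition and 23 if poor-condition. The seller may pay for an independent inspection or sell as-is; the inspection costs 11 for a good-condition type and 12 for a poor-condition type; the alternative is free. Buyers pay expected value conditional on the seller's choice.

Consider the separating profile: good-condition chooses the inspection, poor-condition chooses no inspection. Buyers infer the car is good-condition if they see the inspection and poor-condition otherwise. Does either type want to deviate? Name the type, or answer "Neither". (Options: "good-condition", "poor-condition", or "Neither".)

The inspection pays 30; no inspection pays 23.
good-condition: assigned the inspection, nets 30 − 11 = 19; deviating to no inspection nets 23.
poor-condition: assigned no inspection, nets 23; deviating to the inspection nets 30 − 12 = 18.
The good-condition type gains 4 by deviating.

good-condition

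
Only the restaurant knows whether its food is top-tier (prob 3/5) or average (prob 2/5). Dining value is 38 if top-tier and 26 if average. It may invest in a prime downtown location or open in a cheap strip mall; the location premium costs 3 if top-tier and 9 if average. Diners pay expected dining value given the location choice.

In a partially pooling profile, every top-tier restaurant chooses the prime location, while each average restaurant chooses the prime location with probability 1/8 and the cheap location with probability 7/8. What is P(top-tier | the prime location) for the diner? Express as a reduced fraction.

P(the prime location) = (3/5)·1 + (2/5)·(1/8) = 13/20.
By Bayes' rule, P(top-tier | the prime location) = (3/5) / (13/20) = 12/13.

12/13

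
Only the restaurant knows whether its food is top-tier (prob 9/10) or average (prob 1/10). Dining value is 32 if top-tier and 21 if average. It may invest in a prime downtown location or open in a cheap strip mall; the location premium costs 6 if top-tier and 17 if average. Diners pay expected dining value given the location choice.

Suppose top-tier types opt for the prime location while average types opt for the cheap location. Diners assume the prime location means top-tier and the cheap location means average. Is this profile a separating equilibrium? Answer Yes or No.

Under these beliefs, the prime location earns price premium 32 and the cheap location earns price premium 21.
top-tier: the prime location nets 32 − 6 = 26; the cheap location nets 21. top-tier prefers the prime location.
average: the prime location nets 32 − 17 = 15; the cheap location nets 21. average prefers the cheap location.
Neither type deviates, so the separating profile is an equilibrium.

Yes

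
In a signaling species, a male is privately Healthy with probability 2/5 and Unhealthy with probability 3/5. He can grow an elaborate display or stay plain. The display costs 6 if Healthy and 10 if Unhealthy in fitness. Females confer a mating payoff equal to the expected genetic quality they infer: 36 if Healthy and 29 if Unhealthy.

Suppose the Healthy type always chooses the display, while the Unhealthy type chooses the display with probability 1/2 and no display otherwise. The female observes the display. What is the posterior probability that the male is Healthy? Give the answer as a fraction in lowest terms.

P(the display) = (2/5)·1 + (3/5)·(1/2) = 7/10.
By Bayes' rule, P(Healthy | the display) = (2/5) / (7/10) = 4/7.

4/7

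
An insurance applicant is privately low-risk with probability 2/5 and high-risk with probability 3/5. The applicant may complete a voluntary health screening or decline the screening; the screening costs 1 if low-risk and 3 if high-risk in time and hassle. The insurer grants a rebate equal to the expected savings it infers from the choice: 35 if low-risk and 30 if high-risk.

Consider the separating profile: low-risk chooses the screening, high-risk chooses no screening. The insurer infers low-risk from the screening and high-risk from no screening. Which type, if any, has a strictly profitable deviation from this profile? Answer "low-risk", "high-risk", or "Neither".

The screening pays 35; no screening pays 30.
low-risk: assigned the screening, nets 35 − 1 = 34; deviating to no screening nets 30.
high-risk: assigned no screening, nets 30; deviating to the screening nets 35 − 3 = 32.
The high-risk type gains 2 by deviating.

high-risk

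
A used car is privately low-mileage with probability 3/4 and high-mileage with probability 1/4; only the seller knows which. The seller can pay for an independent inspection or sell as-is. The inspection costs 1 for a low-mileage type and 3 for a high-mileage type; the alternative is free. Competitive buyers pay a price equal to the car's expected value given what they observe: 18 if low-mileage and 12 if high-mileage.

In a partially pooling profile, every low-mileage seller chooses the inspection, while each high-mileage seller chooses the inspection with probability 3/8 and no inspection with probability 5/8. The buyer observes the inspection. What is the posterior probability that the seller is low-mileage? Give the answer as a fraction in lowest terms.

P(the inspection) = (3/4)·1 + (1/4)·(3/8) = 27/32.
By Bayes' rule, P(low-mileage | the inspection) = (3/4) / (27/32) = 8/9.

8/9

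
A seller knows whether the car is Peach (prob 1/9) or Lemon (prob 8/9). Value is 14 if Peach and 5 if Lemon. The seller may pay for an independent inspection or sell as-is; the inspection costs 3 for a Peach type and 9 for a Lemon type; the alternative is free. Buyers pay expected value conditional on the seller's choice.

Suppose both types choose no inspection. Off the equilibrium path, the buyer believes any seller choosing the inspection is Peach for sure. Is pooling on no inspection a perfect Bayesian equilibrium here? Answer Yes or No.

On path, the buyer holds the prior and pays 1/9·14 + 8/9·5 = 6. Off path (the inspection), believing Peach, it pays 14.
Peach: no inspection nets 6; the inspection nets 14 − 3 = 11. Peach would deviate.
Lemon: no inspection nets 6; the inspection nets 14 − 9 = 5. Lemon stays.
A type deviates, so pooling fails.

No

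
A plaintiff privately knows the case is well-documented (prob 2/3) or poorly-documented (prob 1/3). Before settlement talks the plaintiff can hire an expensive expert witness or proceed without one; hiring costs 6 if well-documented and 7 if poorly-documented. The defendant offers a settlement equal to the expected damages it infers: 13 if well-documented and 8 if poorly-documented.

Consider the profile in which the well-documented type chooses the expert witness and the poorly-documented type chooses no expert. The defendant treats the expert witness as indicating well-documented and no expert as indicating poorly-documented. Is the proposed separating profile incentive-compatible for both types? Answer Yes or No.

Under these beliefs, the expert witness earns settlement 13 and no expert earns settlement 8.
well-documented: the expert witness nets 13 − 6 = 7; no expert nets 8. well-documented would deviate to no expert.
poorly-documented: the expert witness nets 13 − 7 = 6; no expert nets 8. poorly-documented prefers no expert.
well-documented has a profitable deviation, so the profile is not an equilibrium.

No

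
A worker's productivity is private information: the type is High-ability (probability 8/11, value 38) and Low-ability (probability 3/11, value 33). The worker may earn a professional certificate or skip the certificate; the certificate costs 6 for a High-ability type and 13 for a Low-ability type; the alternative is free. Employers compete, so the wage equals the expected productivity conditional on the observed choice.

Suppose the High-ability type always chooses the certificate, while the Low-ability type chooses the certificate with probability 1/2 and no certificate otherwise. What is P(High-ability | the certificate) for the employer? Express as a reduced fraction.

16/19

P(the certificate) = (8/11)·1 + (3/11)·(1/2) = 19/22.
By Bayes' rule, P(High-ability | the certificate) = (8/11) / (19/22) = 16/19.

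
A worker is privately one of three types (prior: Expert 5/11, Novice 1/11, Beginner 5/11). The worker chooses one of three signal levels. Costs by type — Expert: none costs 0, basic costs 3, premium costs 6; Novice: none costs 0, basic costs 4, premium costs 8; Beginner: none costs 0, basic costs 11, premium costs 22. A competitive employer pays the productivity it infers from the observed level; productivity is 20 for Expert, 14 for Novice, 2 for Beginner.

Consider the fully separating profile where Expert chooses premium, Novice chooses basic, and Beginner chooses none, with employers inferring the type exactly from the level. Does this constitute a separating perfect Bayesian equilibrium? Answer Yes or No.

No

Separating wages: premium → 20, basic → 14, none → 2.
Expert (assigned premium): none: 2 − 0 = 2; basic: 14 − 3 = 11; premium: 20 − 6 = 14. Expert stays.
Novice (assigned basic): none: 2 − 0 = 2; basic: 14 − 4 = 10; premium: 20 − 8 = 12. Novice prefers premium.
Beginner (assigned none): none: 2 − 0 = 2; basic: 14 − 11 = 3; premium: 20 − 22 = -2. Beginner prefers basic.
At least one type deviates; the separating profile fails.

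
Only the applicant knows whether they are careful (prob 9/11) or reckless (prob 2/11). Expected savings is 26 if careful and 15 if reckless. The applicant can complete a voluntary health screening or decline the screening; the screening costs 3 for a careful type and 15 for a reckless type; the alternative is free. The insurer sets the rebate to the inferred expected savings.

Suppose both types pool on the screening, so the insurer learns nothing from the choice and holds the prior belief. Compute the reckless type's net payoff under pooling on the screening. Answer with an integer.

9

Pooled rebate = 9/11·26 + 2/11·15 = 24.
reckless pays cost 15 for the screening, so net payoff = 24 − 15 = 9.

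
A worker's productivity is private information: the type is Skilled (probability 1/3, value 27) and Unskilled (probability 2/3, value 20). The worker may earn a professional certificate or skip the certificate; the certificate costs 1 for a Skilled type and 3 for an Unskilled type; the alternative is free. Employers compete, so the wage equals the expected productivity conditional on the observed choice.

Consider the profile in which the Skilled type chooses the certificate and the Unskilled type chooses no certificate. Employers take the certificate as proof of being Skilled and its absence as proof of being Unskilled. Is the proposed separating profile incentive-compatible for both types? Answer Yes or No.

Under these beliefs, the certificate earns wage 27 and no certificate earns wage 20.
Skilled: the certificate nets 27 − 1 = 26; no certificate nets 20. Skilled prefers the certificate.
Unskilled: the certificate nets 27 − 3 = 24; no certificate nets 20. Unskilled would deviate to the certificate.
Unskilled has a profitable deviation, so the profile is not an equilibrium.

No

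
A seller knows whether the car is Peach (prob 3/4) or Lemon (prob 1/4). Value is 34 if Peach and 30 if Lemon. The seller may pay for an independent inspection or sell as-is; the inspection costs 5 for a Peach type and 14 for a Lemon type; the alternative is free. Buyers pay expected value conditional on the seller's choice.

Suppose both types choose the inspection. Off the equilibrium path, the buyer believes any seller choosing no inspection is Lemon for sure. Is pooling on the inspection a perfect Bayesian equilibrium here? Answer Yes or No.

No

On path, the buyer holds the prior and pays 3/4·34 + 1/4·30 = 33. Off path (no inspection), believing Lemon, it pays 30.
Peach: the inspection nets 33 − 5 = 28; no inspection nets 30. Peach would deviate.
Lemon: the inspection nets 33 − 14 = 19; no inspection nets 30. Lemon would deviate.
A type deviates, so pooling fails.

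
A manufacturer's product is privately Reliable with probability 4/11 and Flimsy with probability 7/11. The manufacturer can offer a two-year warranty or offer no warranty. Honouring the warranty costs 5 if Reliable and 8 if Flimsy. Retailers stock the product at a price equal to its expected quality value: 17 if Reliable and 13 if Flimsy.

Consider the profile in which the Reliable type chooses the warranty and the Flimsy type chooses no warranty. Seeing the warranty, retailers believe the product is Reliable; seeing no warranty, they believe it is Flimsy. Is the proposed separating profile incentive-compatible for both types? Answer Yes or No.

Under these beliefs, the warranty earns price 17 and no warranty earns price 13.
Reliable: the warranty nets 17 − 5 = 12; no warranty nets 13. Reliable would deviate to no warranty.
Flimsy: the warranty nets 17 − 8 = 9; no warranty nets 13. Flimsy prefers no warranty.
Reliable has a profitable deviation, so the profile is not an equilibrium.

No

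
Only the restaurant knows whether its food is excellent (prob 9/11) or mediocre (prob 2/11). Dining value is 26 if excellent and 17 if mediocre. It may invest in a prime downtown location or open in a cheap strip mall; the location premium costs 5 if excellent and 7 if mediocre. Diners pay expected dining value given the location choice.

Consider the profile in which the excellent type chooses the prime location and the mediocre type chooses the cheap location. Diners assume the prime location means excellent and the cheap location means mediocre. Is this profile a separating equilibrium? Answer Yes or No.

Under these beliefs, the prime location earns price premium 26 and the cheap location earns price premium 17.
excellent: the prime location nets 26 − 5 = 21; the cheap location nets 17. excellent prefers the prime location.
mediocre: the prime location nets 26 − 7 = 19; the cheap location nets 17. mediocre would deviate to the prime location.
mediocre has a profitable deviation, so the profile is not an equilibrium.

No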